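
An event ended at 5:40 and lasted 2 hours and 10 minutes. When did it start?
Starting time: 5:40 = 340 total minutes past 12:00
Subtracting: 2 hours and 10 minutes = 130 minutes
340 - 130 = 210 minutes
= 3 hours and 30 minutes past 12:00 = 3:30

Final answer: 3:30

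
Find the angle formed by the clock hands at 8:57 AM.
Hour hand position: 8 x 30 + 57 x 0.5 = 268.5 degrees
Minute hand position: 57 x 6 = 342 degrees
Difference: |268.5 - 342| = 73.5 degrees
The angle between the hands is 73.5 degrees

Final answer: 73.5 degrees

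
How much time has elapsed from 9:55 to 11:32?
From 9:55 to 11:32:
(11 x 60 + 32) - (9 x 60 + 55) = 692 - 595 = 97 minutes
= 1 hour and 37 minutes

Final answer: 1 hour and 37 minutes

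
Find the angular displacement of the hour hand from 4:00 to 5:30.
The hour hand moves 0.5 degrees per minute.
Time elapsed: 5:30 - 4:00 = 90 minutes
Angular displacement: 90 x 0.5 = 45 degrees

Final answer: 45 degrees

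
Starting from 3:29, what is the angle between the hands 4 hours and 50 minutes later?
First find the time 4 hours and 50 minutes after 3:29.
Total minutes: 3 x 60 + 29 + 4 x 60 + 50 = 499.
499 mod 720 = 499 minutes = 8:19.
Now compute the angle at 8:19:
Hour hand: 8 x 30 + 19 x 0.5 = 249.5 degrees
Minute hand: 19 x 6 = 114 degrees
Difference: |249.5 - 114| = 135.5 degrees
The angle is 135.5 degrees

Final answer: 135.5 degrees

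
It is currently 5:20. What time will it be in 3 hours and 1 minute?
Starting time: 5:20
Adding 1 minute to 20 minutes: 20 + 1 = 21 minutes
Adding 3 hours: 5 + 3 = 8
Final time: 8:21

Final answer: 8:21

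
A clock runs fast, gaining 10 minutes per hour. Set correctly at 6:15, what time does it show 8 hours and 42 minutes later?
For every 60 true minutes, the faulty clock advances 60 + 10 = 70 minutes.
True elapsed: 8 hours and 42 minutes = 522 minutes.
Faulty clock advances: 522 x 70/60 = 609 minutes (drift: 87 minutes ahead).
Shown time: 6:15 + 609 minutes = 4:24.

Final answer: 4:24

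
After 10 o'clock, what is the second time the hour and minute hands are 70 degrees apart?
At t minutes past 10:00, the hour hand is at 30 x 10 + 0.5t degrees and the minute hand is at 6t degrees.
The smaller angle between them is 70 degrees when |30H - 5.5t| = 70 or |30H - 5.5t| = 290.
With H = 10, solve 30 x 10 - 5.5t = +/- target for each target:
  t = (30 x 10 - 70) / 5.5 = 41.82
  t = (30 x 10 + 70) / 5.5 = 67.27 (outside (0, 60))
  t = (30 x 10 - 290) / 5.5 = 1.82
  t = (30 x 10 + 290) / 5.5 = 107.27 (outside (0, 60))
Valid solutions in (0, 60): {1.82, 41.82} minutes.
The second occurrence is t = 41.82 minutes.
The hands form a 70-degree angle at 41.82 minutes past 10:00.

Final answer: 41.82 minutes past 10:00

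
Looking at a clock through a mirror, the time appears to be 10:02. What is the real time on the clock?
Reflection across the vertical (12-6) axis maps a hand at angle A degrees to (360 - A) degrees, which sends a reading of T minutes past 12:00 to (720 - T) minutes past 12:00.
Mirror reads 10:02 = 602 minutes past 12:00.
Actual time: (720 - 602) mod 720 = 118 minutes = 1:58.

Final answer: 1:58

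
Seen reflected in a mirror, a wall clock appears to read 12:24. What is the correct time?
Reflection across the vertical (12-6) axis maps a hand at angle A degrees to (360 - A) degrees, which sends a reading of T minutes past 12:00 to (720 - T) minutes past 12:00.
Mirror reads 12:24 = 24 minutes past 12:00.
Actual time: (720 - 24) mod 720 = 696 minutes = 11:36.

Final answer: 11:36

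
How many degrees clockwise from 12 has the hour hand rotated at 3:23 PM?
The hour hand moves 30 degrees per hour and 0.5 degrees per minute.
At 3:23: (3) x 30 + 23 x 0.5 = 90 + 11.5 = 101.5 degrees

Final answer: 101.5 degrees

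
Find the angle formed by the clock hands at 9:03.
Hour hand position: 9 x 30 + 3 x 0.5 = 271.5 degrees
Minute hand position: 3 x 6 = 18 degrees
Difference: |271.5 - 18| = 253.5 degrees
Since 253.5 > 180, the smaller angle is 360 - 253.5 = 106.5 degrees

Final answer: 106.5 degrees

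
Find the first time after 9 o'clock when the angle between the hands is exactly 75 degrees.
At t minutes past 9:00, the hour hand is at 30 x 9 + 0.5t degrees and the minute hand is at 6t degrees.
The smaller angle between them is 75 degrees when |30H - 5.5t| = 75 or |30H - 5.5t| = 285.
With H = 9, solve 30 x 9 - 5.5t = +/- target for each target:
  t = (30 x 9 - 75) / 5.5 = 35.45
  t = (30 x 9 + 75) / 5.5 = 62.73 (outside (0, 60))
  t = (30 x 9 - 285) / 5.5 = -2.73 (outside (0, 60))
  t = (30 x 9 + 285) / 5.5 = 100.91 (outside (0, 60))
Valid solutions in (0, 60): {35.45} minutes.
The first occurrence is t = 35.45 minutes.
The hands form a 75-degree angle at 35.45 minutes past 9:00.

Final answer: 35.45 minutes past 9:00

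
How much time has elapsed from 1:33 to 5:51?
From 1:33 to 5:51:
(5 x 60 + 51) - (1 x 60 + 33) = 351 - 93 = 258 minutes
= 4 hours and 18 minutes

Final answer: 4 hours and 18 minutes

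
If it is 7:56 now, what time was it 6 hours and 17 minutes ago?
Starting time: 7:56 = 476 total minutes past 12:00
Subtracting: 6 hours and 17 minutes = 377 minutes
476 - 377 = 99 minutes
= 1 hour and 39 minutes past 12:00 = 1:39

Final answer: 1:39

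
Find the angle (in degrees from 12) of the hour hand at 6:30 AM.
The hour hand moves 30 degrees per hour and 0.5 degrees per minute.
At 6:30: (6) x 30 + 30 x 0.5 = 180 + 15 = 195 degrees

Final answer: 195 degrees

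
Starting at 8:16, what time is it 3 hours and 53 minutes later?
Starting time: 8:16
Adding 53 minutes to 16 minutes: 16 + 53 = 69 minutes = 1 hour and 9 minutes
Adding 3 hours: 8 + 3 + 1 (carry) = 12
Final time: 12:09

Final answer: 12:09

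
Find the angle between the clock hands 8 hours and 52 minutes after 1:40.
First find the time 8 hours and 52 minutes after 1:40.
Total minutes: 1 x 60 + 40 + 8 x 60 + 52 = 632.
632 mod 720 = 632 minutes = 10:32.
Now compute the angle at 10:32:
Hour hand: 10 x 30 + 32 x 0.5 = 316 degrees
Minute hand: 32 x 6 = 192 degrees
Difference: |316 - 192| = 124 degrees
The angle is 124 degrees

Final answer: 124 degrees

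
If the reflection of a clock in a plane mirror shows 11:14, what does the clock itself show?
Reflection across the vertical (12-6) axis maps a hand at angle A degrees to (360 - A) degrees, which sends a reading of T minutes past 12:00 to (720 - T) minutes past 12:00.
Mirror reads 11:14 = 674 minutes past 12:00.
Actual time: (720 - 674) mod 720 = 46 minutes = 12:46.

Final answer: 12:46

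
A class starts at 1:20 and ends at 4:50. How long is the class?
From 1:20 to 4:50:
(4 x 60 + 50) - (1 x 60 + 20) = 290 - 80 = 210 minutes
= 3 hours and 30 minutes

Final answer: 3 hours and 30 minutes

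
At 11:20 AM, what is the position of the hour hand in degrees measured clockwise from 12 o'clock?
The hour hand moves 30 degrees per hour and 0.5 degrees per minute.
At 11:20: (11) x 30 + 20 x 0.5 = 330 + 10 = 340 degrees

Final answer: 340 degrees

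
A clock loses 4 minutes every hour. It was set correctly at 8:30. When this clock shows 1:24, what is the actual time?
For every 60 true minutes, the faulty clock advances 56 minutes, so 1 faulty-clock minute corresponds to 60/56 true minutes.
From 8:30 to 1:24 on the faulty dial is 294 minutes.
True elapsed: 294 x 60/56 = 315 minutes = 5 hours and 15 minutes.
True time: 8:30 + 5 hours and 15 minutes = 1:45.

Final answer: 1:45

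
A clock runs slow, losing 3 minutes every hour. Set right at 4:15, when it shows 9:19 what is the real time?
For every 60 true minutes, the faulty clock advances 57 minutes, so 1 faulty-clock minute corresponds to 60/57 true minutes.
From 4:15 to 9:19 on the faulty dial is 304 minutes.
True elapsed: 304 x 60/57 = 320 minutes = 5 hours and 20 minutes.
True time: 4:15 + 5 hours and 20 minutes = 9:35.

Final answer: 9:35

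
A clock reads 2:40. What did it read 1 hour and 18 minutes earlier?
Starting time: 2:40 = 160 total minutes past 12:00
Subtracting: 1 hour and 18 minutes = 78 minutes
160 - 78 = 82 minutes
= 1 hour and 22 minutes past 12:00 = 1:22

Final answer: 1:22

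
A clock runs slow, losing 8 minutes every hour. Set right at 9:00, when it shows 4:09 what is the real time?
For every 60 true minutes, the faulty clock advances 52 minutes, so 1 faulty-clock minute corresponds to 60/52 true minutes.
From 9:00 to 4:09 on the faulty dial is 429 minutes.
True elapsed: 429 x 60/52 = 495 minutes = 8 hours and 15 minutes.
True time: 9:00 + 8 hours and 15 minutes = 5:15.

Final answer: 5:15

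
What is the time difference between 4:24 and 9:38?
From 4:24 to 9:38:
(9 x 60 + 38) - (4 x 60 + 24) = 578 - 264 = 314 minutes
= 5 hours and 14 minutes

Final answer: 5 hours and 14 minutes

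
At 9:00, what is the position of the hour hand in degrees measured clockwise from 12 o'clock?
The hour hand moves 30 degrees per hour and 0.5 degrees per minute.
At 9:00: (9) x 30 + 0 x 0.5 = 270 + 0 = 270 degrees

Final answer: 270 degrees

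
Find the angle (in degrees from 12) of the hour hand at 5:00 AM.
The hour hand moves 30 degrees per hour and 0.5 degrees per minute.
At 5:00: (5) x 30 + 0 x 0.5 = 150 + 0 = 150 degrees

Final answer: 150 degrees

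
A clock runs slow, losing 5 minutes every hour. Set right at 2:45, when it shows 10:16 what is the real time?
For every 60 true minutes, the faulty clock advances 55 minutes, so 1 faulty-clock minute corresponds to 60/55 true minutes.
From 2:45 to 10:16 on the faulty dial is 451 minutes.
True elapsed: 451 x 60/55 = 492 minutes = 8 hours and 12 minutes.
True time: 2:45 + 8 hours and 12 minutes = 10:57.

Final answer: 10:57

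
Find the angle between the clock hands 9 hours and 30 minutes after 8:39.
First find the time 9 hours and 30 minutes after 8:39.
Total minutes: 8 x 60 + 39 + 9 x 60 + 30 = 1089.
1089 mod 720 = 369 minutes = 6:09.
Now compute the angle at 6:09:
Hour hand: 6 x 30 + 9 x 0.5 = 184.5 degrees
Minute hand: 9 x 6 = 54 degrees
Difference: |184.5 - 54| = 130.5 degrees
The angle is 130.5 degrees

Final answer: 130.5 degrees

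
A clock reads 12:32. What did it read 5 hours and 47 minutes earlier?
Starting time: 12:32 = 32 total minutes past 12:00
Subtracting: 5 hours and 47 minutes = 347 minutes
32 - 347 = -315 (negative, add 12 hours = 720) = 405 minutes
= 6 hours and 45 minutes past 12:00 = 6:45

Final answer: 6:45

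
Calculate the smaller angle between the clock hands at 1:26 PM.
Hour hand position: 1 x 30 + 26 x 0.5 = 43 degrees
Minute hand position: 26 x 6 = 156 degrees
Difference: |43 - 156| = 113 degrees
The angle between the hands is 113 degrees

Final answer: 113 degrees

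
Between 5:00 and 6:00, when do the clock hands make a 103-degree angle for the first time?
At t minutes past 5:00, the hour hand is at 30 x 5 + 0.5t degrees and the minute hand is at 6t degrees.
The smaller angle between them is 103 degrees when |30H - 5.5t| = 103 or |30H - 5.5t| = 257.
With H = 5, solve 30 x 5 - 5.5t = +/- target for each target:
  t = (30 x 5 - 103) / 5.5 = 8.55
  t = (30 x 5 + 103) / 5.5 = 46
  t = (30 x 5 - 257) / 5.5 = -19.45 (outside (0, 60))
  t = (30 x 5 + 257) / 5.5 = 74 (outside (0, 60))
Valid solutions in (0, 60): {8.55, 46} minutes.
The first occurrence is t = 8.55 minutes.
The hands form a 103-degree angle at 8.55 minutes past 5:00.

Final answer: 8.55 minutes past 5:00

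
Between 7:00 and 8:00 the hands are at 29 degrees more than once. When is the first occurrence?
At t minutes past 7:00, the hour hand is at 30 x 7 + 0.5t degrees and the minute hand is at 6t degrees.
The smaller angle between them is 29 degrees when |30H - 5.5t| = 29 or |30H - 5.5t| = 331.
With H = 7, solve 30 x 7 - 5.5t = +/- target for each target:
  t = (30 x 7 - 29) / 5.5 = 32.91
  t = (30 x 7 + 29) / 5.5 = 43.45
  t = (30 x 7 - 331) / 5.5 = -22 (outside (0, 60))
  t = (30 x 7 + 331) / 5.5 = 98.36 (outside (0, 60))
Valid solutions in (0, 60): {32.91, 43.45} minutes.
The first occurrence is t = 32.91 minutes.
The hands form a 29-degree angle at 32.91 minutes past 7:00.

Final answer: 32.91 minutes past 7:00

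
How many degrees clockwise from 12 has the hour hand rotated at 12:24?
The hour hand moves 30 degrees per hour and 0.5 degrees per minute.
At 12:24: (0) x 30 + 24 x 0.5 = 0 + 12 = 12 degrees

Final answer: 12 degrees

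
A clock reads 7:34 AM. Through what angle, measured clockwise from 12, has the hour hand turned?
The hour hand moves 30 degrees per hour and 0.5 degrees per minute.
At 7:34: (7) x 30 + 34 x 0.5 = 210 + 17 = 227 degrees

Final answer: 227 degrees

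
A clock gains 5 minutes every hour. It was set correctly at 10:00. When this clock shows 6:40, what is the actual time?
For every 60 true minutes, the faulty clock advances 65 minutes, so 1 faulty-clock minute corresponds to 60/65 true minutes.
From 10:00 to 6:40 on the faulty dial is 520 minutes.
True elapsed: 520 x 60/65 = 480 minutes = 8 hours.
True time: 10:00 + 8 hours = 6:00.

Final answer: 6:00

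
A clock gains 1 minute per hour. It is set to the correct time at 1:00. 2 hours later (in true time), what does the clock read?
For every 60 true minutes, the faulty clock advances 60 + 1 = 61 minutes.
True elapsed: 2 hours = 120 minutes.
Faulty clock advances: 120 x 61/60 = 122 minutes (drift: 2 minutes ahead).
Shown time: 1:00 + 122 minutes = 3:02.

Final answer: 3:02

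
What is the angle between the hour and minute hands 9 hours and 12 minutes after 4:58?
First find the time 9 hours and 12 minutes after 4:58.
Total minutes: 4 x 60 + 58 + 9 x 60 + 12 = 850.
850 mod 720 = 130 minutes = 2:10.
Now compute the angle at 2:10:
Hour hand: 2 x 30 + 10 x 0.5 = 65 degrees
Minute hand: 10 x 6 = 60 degrees
Difference: |65 - 60| = 5 degrees
The angle is 5 degrees

Final answer: 5 degrees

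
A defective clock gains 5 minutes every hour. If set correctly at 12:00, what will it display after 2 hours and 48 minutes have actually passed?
For every 60 true minutes, the faulty clock advances 60 + 5 = 65 minutes.
True elapsed: 2 hours and 48 minutes = 168 minutes.
Faulty clock advances: 168 x 65/60 = 182 minutes (drift: 14 minutes ahead).
Shown time: 12:00 + 182 minutes = 3:02.

Final answer: 3:02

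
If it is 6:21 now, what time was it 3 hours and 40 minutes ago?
Starting time: 6:21 = 381 total minutes past 12:00
Subtracting: 3 hours and 40 minutes = 220 minutes
381 - 220 = 161 minutes
= 2 hours and 41 minutes past 12:00 = 2:41

Final answer: 2:41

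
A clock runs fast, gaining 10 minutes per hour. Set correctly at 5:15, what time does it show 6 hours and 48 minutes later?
For every 60 true minutes, the faulty clock advances 60 + 10 = 70 minutes.
True elapsed: 6 hours and 48 minutes = 408 minutes.
Faulty clock advances: 408 x 70/60 = 476 minutes (drift: 68 minutes ahead).
Shown time: 5:15 + 476 minutes = 1:11.

Final answer: 1:11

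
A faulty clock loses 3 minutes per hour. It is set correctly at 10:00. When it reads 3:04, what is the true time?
For every 60 true minutes, the faulty clock advances 57 minutes, so 1 faulty-clock minute corresponds to 60/57 true minutes.
From 10:00 to 3:04 on the faulty dial is 304 minutes.
True elapsed: 304 x 60/57 = 320 minutes = 5 hours and 20 minutes.
True time: 10:00 + 5 hours and 20 minutes = 3:20.

Final answer: 3:20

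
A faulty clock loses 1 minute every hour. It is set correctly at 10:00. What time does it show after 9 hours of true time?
For every 60 true minutes, the faulty clock advances 60 - 1 = 59 minutes.
True elapsed: 9 hours = 540 minutes.
Faulty clock advances: 540 x 59/60 = 531 minutes (drift: 9 minutes behind).
Shown time: 10:00 + 531 minutes = 6:51.

Final answer: 6:51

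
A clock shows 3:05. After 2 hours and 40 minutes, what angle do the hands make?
First find the time 2 hours and 40 minutes after 3:05.
Total minutes: 3 x 60 + 5 + 2 x 60 + 40 = 345.
345 mod 720 = 345 minutes = 5:45.
Now compute the angle at 5:45:
Hour hand: 5 x 30 + 45 x 0.5 = 172.5 degrees
Minute hand: 45 x 6 = 270 degrees
Difference: |172.5 - 270| = 97.5 degrees
The angle is 97.5 degrees

Final answer: 97.5 degrees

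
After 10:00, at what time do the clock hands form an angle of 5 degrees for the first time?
At t minutes past 10:00, the hour hand is at 30 x 10 + 0.5t degrees and the minute hand is at 6t degrees.
The smaller angle between them is 5 degrees when |30H - 5.5t| = 5 or |30H - 5.5t| = 355.
With H = 10, solve 30 x 10 - 5.5t = +/- target for each target:
  t = (30 x 10 - 5) / 5.5 = 53.64
  t = (30 x 10 + 5) / 5.5 = 55.45
  t = (30 x 10 - 355) / 5.5 = -10 (outside (0, 60))
  t = (30 x 10 + 355) / 5.5 = 119.09 (outside (0, 60))
Valid solutions in (0, 60): {53.64, 55.45} minutes.
The first occurrence is t = 53.64 minutes.
The hands form a 5-degree angle at 53.64 minutes past 10:00.

Final answer: 53.64 minutes past 10:00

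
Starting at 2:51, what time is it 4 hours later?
Starting time: 2:51
Adding 0 minutes to 51 minutes: 51 + 0 = 51 minutes
Adding 4 hours: 2 + 4 = 6
Final time: 6:51

Final answer: 6:51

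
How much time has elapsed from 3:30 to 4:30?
From 3:30 to 4:30:
(4 x 60 + 30) - (3 x 60 + 30) = 270 - 210 = 60 minutes
= 1 hour

Final answer: 1 hour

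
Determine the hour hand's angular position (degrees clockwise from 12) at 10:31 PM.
The hour hand moves 30 degrees per hour and 0.5 degrees per minute.
At 10:31: (10) x 30 + 31 x 0.5 = 300 + 15.5 = 315.5 degrees

Final answer: 315.5 degrees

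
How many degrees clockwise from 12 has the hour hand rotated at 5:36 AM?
The hour hand moves 30 degrees per hour and 0.5 degrees per minute.
At 5:36: (5) x 30 + 36 x 0.5 = 150 + 18 = 168 degrees

Final answer: 168 degrees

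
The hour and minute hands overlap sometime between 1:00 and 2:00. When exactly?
The minute hand gains 5.5 degrees per minute on the hour hand.
At 1:00, the hour hand is at 30 degrees and the minute hand is at 0 degrees.
The gap is 30 degrees. Time to close: 30/5.5 = 60 x 1/11 = 5.45 minutes.
The hands overlap at 5.45 minutes past 1:00.

Final answer: 5.45 minutes past 1:00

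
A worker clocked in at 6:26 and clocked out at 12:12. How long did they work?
From 6:26 to 12:12:
(12 x 60 + 12) - (6 x 60 + 26) = 732 - 386 = 346 minutes
= 5 hours and 46 minutes

Final answer: 5 hours and 46 minutes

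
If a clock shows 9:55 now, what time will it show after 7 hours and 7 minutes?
Starting time: 9:55
Adding 7 minutes to 55 minutes: 55 + 7 = 62 minutes = 1 hour and 2 minutes
Adding 7 hours: 9 + 7 + 1 (carry) = 17 - 12 = 5
Final time: 5:02

Final answer: 5:02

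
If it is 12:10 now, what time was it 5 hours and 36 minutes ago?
Starting time: 12:10 = 10 total minutes past 12:00
Subtracting: 5 hours and 36 minutes = 336 minutes
10 - 336 = -326 (negative, add 12 hours = 720) = 394 minutes
= 6 hours and 34 minutes past 12:00 = 6:34

Final answer: 6:34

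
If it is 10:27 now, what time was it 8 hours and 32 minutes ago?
Starting time: 10:27 = 627 total minutes past 12:00
Subtracting: 8 hours and 32 minutes = 512 minutes
627 - 512 = 115 minutes
= 1 hour and 55 minutes past 12:00 = 1:55

Final answer: 1:55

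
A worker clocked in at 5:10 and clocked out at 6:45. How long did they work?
From 5:10 to 6:45:
(6 x 60 + 45) - (5 x 60 + 10) = 405 - 310 = 95 minutes
= 1 hour and 35 minutes

Final answer: 1 hour and 35 minutes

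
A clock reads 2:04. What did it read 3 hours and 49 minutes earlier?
Starting time: 2:04 = 124 total minutes past 12:00
Subtracting: 3 hours and 49 minutes = 229 minutes
124 - 229 = -105 (negative, add 12 hours = 720) = 615 minutes
= 10 hours and 15 minutes past 12:00 = 10:15

Final answer: 10:15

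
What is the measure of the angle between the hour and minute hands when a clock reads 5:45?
Hour hand position: 5 x 30 + 45 x 0.5 = 172.5 degrees
Minute hand position: 45 x 6 = 270 degrees
Difference: |172.5 - 270| = 97.5 degrees
The angle between the hands is 97.5 degrees

Final answer: 97.5 degrees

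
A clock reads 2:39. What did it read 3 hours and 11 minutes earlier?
Starting time: 2:39 = 159 total minutes past 12:00
Subtracting: 3 hours and 11 minutes = 191 minutes
159 - 191 = -32 (negative, add 12 hours = 720) = 688 minutes
= 11 hours and 28 minutes past 12:00 = 11:28

Final answer: 11:28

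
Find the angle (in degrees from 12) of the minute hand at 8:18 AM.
The minute hand moves 6 degrees per minute.
At 8:18: 18 x 6 = 108 degrees

Final answer: 108 degrees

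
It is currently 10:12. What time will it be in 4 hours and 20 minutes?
Starting time: 10:12
Adding 20 minutes to 12 minutes: 12 + 20 = 32 minutes
Adding 4 hours: 10 + 4 = 14 - 12 = 2
Final time: 2:32

Final answer: 2:32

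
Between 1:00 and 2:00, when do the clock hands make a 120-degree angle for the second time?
At t minutes past 1:00, the hour hand is at 30 x 1 + 0.5t degrees and the minute hand is at 6t degrees.
The smaller angle between them is 120 degrees when |30H - 5.5t| = 120 or |30H - 5.5t| = 240.
With H = 1, solve 30 x 1 - 5.5t = +/- target for each target:
  t = (30 x 1 - 120) / 5.5 = -16.36 (outside (0, 60))
  t = (30 x 1 + 120) / 5.5 = 27.27
  t = (30 x 1 - 240) / 5.5 = -38.18 (outside (0, 60))
  t = (30 x 1 + 240) / 5.5 = 49.09
Valid solutions in (0, 60): {27.27, 49.09} minutes.
The second occurrence is t = 49.09 minutes.
The hands form a 120-degree angle at 49.09 minutes past 1:00.

Final answer: 49.09 minutes past 1:00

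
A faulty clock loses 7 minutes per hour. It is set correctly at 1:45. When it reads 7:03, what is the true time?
For every 60 true minutes, the faulty clock advances 53 minutes, so 1 faulty-clock minute corresponds to 60/53 true minutes.
From 1:45 to 7:03 on the faulty dial is 318 minutes.
True elapsed: 318 x 60/53 = 360 minutes = 6 hours.
True time: 1:45 + 6 hours = 7:45.

Final answer: 7:45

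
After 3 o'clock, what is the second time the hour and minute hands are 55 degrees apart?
At t minutes past 3:00, the hour hand is at 30 x 3 + 0.5t degrees and the minute hand is at 6t degrees.
The smaller angle between them is 55 degrees when |30H - 5.5t| = 55 or |30H - 5.5t| = 305.
With H = 3, solve 30 x 3 - 5.5t = +/- target for each target:
  t = (30 x 3 - 55) / 5.5 = 6.36
  t = (30 x 3 + 55) / 5.5 = 26.36
  t = (30 x 3 - 305) / 5.5 = -39.09 (outside (0, 60))
  t = (30 x 3 + 305) / 5.5 = 71.82 (outside (0, 60))
Valid solutions in (0, 60): {6.36, 26.36} minutes.
The second occurrence is t = 26.36 minutes.
The hands form a 55-degree angle at 26.36 minutes past 3:00.

Final answer: 26.36 minutes past 3:00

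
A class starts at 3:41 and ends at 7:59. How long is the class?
From 3:41 to 7:59:
(7 x 60 + 59) - (3 x 60 + 41) = 479 - 221 = 258 minutes
= 4 hours and 18 minutes

Final answer: 4 hours and 18 minutes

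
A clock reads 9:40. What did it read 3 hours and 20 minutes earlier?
Starting time: 9:40 = 580 total minutes past 12:00
Subtracting: 3 hours and 20 minutes = 200 minutes
580 - 200 = 380 minutes
= 6 hours and 20 minutes past 12:00 = 6:20

Final answer: 6:20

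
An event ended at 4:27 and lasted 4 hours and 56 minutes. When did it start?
Starting time: 4:27 = 267 total minutes past 12:00
Subtracting: 4 hours and 56 minutes = 296 minutes
267 - 296 = -29 (negative, add 12 hours = 720) = 691 minutes
= 11 hours and 31 minutes past 12:00 = 11:31

Final answer: 11:31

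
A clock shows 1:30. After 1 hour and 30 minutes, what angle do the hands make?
First find the time 1 hour and 30 minutes after 1:30.
Total minutes: 1 x 60 + 30 + 1 x 60 + 30 = 180.
180 mod 720 = 180 minutes = 3:00.
Now compute the angle at 3:00:
Hour hand: 3 x 30 + 0 x 0.5 = 90 degrees
Minute hand: 0 x 6 = 0 degrees
Difference: |90 - 0| = 90 degrees
The angle is 90 degrees

Final answer: 90 degrees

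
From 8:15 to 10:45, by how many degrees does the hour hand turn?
The hour hand moves 0.5 degrees per minute.
Time elapsed: 10:45 - 8:15 = 150 minutes
Angular displacement: 150 x 0.5 = 75 degrees

Final answer: 75 degrees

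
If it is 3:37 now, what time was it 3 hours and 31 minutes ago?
Starting time: 3:37 = 217 total minutes past 12:00
Subtracting: 3 hours and 31 minutes = 211 minutes
217 - 211 = 6 minutes
= 6 minutes past 12:00 = 12:06

Final answer: 12:06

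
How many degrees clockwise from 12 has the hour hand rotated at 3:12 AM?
The hour hand moves 30 degrees per hour and 0.5 degrees per minute.
At 3:12: (3) x 30 + 12 x 0.5 = 90 + 6 = 96 degrees

Final answer: 96 degrees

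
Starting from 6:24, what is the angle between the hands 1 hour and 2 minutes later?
First find the time 1 hour and 2 minutes after 6:24.
Total minutes: 6 x 60 + 24 + 1 x 60 + 2 = 446.
446 mod 720 = 446 minutes = 7:26.
Now compute the angle at 7:26:
Hour hand: 7 x 30 + 26 x 0.5 = 223 degrees
Minute hand: 26 x 6 = 156 degrees
Difference: |223 - 156| = 67 degrees
The angle is 67 degrees

Final answer: 67 degrees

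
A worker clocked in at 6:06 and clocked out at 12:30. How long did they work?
From 6:06 to 12:30:
(12 x 60 + 30) - (6 x 60 + 6) = 750 - 366 = 384 minutes
= 6 hours and 24 minutes

Final answer: 6 hours and 24 minutes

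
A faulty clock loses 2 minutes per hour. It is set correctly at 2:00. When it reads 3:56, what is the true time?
For every 60 true minutes, the faulty clock advances 58 minutes, so 1 faulty-clock minute corresponds to 60/58 true minutes.
From 2:00 to 3:56 on the faulty dial is 116 minutes.
True elapsed: 116 x 60/58 = 120 minutes = 2 hours.
True time: 2:00 + 2 hours = 4:00.

Final answer: 4:00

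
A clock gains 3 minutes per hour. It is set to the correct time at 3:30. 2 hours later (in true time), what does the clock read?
For every 60 true minutes, the faulty clock advances 60 + 3 = 63 minutes.
True elapsed: 2 hours = 120 minutes.
Faulty clock advances: 120 x 63/60 = 126 minutes (drift: 6 minutes ahead).
Shown time: 3:30 + 126 minutes = 5:36.

Final answer: 5:36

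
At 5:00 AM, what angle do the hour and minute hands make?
Hour hand position: 5 x 30 + 0 x 0.5 = 150 degrees
Minute hand position: 0 x 6 = 0 degrees
Difference: |150 - 0| = 150 degrees
The angle between the hands is 150 degrees

Final answer: 150 degrees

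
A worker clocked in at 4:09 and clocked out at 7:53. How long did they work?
From 4:09 to 7:53:
(7 x 60 + 53) - (4 x 60 + 9) = 473 - 249 = 224 minutes
= 3 hours and 44 minutes

Final answer: 3 hours and 44 minutes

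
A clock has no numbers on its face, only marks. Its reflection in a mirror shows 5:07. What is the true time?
Reflection across the vertical (12-6) axis maps a hand at angle A degrees to (360 - A) degrees, which sends a reading of T minutes past 12:00 to (720 - T) minutes past 12:00.
Mirror reads 5:07 = 307 minutes past 12:00.
Actual time: (720 - 307) mod 720 = 413 minutes = 6:53.

Final answer: 6:53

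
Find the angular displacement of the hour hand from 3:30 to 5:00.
The hour hand moves 0.5 degrees per minute.
Time elapsed: 5:00 - 3:30 = 90 minutes
Angular displacement: 90 x 0.5 = 45 degrees

Final answer: 45 degrees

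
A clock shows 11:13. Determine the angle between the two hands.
Hour hand position: 11 x 30 + 13 x 0.5 = 336.5 degrees
Minute hand position: 13 x 6 = 78 degrees
Difference: |336.5 - 78| = 258.5 degrees
Since 258.5 > 180, the smaller angle is 360 - 258.5 = 101.5 degrees

Final answer: 101.5 degrees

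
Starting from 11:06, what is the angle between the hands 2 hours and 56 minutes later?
First find the time 2 hours and 56 minutes after 11:06.
Total minutes: 11 x 60 + 6 + 2 x 60 + 56 = 842.
842 mod 720 = 122 minutes = 2:02.
Now compute the angle at 2:02:
Hour hand: 2 x 30 + 2 x 0.5 = 61 degrees
Minute hand: 2 x 6 = 12 degrees
Difference: |61 - 12| = 49 degrees
The angle is 49 degrees

Final answer: 49 degrees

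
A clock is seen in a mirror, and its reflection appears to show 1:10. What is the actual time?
Reflection across the vertical (12-6) axis maps a hand at angle A degrees to (360 - A) degrees, which sends a reading of T minutes past 12:00 to (720 - T) minutes past 12:00.
Mirror reads 1:10 = 70 minutes past 12:00.
Actual time: (720 - 70) mod 720 = 650 minutes = 10:50.

Final answer: 10:50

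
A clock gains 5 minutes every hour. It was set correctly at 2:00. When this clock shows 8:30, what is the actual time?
For every 60 true minutes, the faulty clock advances 65 minutes, so 1 faulty-clock minute corresponds to 60/65 true minutes.
From 2:00 to 8:30 on the faulty dial is 390 minutes.
True elapsed: 390 x 60/65 = 360 minutes = 6 hours.
True time: 2:00 + 6 hours = 8:00.

Final answer: 8:00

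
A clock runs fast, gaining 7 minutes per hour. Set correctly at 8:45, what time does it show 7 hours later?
For every 60 true minutes, the faulty clock advances 60 + 7 = 67 minutes.
True elapsed: 7 hours = 420 minutes.
Faulty clock advances: 420 x 67/60 = 469 minutes (drift: 49 minutes ahead).
Shown time: 8:45 + 469 minutes = 4:34.

Final answer: 4:34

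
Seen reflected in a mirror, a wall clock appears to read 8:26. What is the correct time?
Reflection across the vertical (12-6) axis maps a hand at angle A degrees to (360 - A) degrees, which sends a reading of T minutes past 12:00 to (720 - T) minutes past 12:00.
Mirror reads 8:26 = 506 minutes past 12:00.
Actual time: (720 - 506) mod 720 = 214 minutes = 3:34.

Final answer: 3:34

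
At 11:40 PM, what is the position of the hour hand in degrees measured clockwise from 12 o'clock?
The hour hand moves 30 degrees per hour and 0.5 degrees per minute.
At 11:40: (11) x 30 + 40 x 0.5 = 330 + 20 = 350 degrees

Final answer: 350 degrees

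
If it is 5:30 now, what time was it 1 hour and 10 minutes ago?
Starting time: 5:30 = 330 total minutes past 12:00
Subtracting: 1 hour and 10 minutes = 70 minutes
330 - 70 = 260 minutes
= 4 hours and 20 minutes past 12:00 = 4:20

Final answer: 4:20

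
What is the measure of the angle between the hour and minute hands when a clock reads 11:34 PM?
Hour hand position: 11 x 30 + 34 x 0.5 = 347 degrees
Minute hand position: 34 x 6 = 204 degrees
Difference: |347 - 204| = 143 degrees
The angle between the hands is 143 degrees

Final answer: 143 degrees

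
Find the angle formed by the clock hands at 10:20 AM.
Hour hand position: 10 x 30 + 20 x 0.5 = 310 degrees
Minute hand position: 20 x 6 = 120 degrees
Difference: |310 - 120| = 190 degrees
Since 190 > 180, the smaller angle is 360 - 190 = 170 degrees

Final answer: 170 degrees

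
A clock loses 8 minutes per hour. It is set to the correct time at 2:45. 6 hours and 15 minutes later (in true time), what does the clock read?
For every 60 true minutes, the faulty clock advances 60 - 8 = 52 minutes.
True elapsed: 6 hours and 15 minutes = 375 minutes.
Faulty clock advances: 375 x 52/60 = 325 minutes (drift: 50 minutes behind).
Shown time: 2:45 + 325 minutes = 8:10.

Final answer: 8:10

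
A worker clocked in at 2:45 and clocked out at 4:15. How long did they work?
From 2:45 to 4:15:
(4 x 60 + 15) - (2 x 60 + 45) = 255 - 165 = 90 minutes
= 1 hour and 30 minutes

Final answer: 1 hour and 30 minutes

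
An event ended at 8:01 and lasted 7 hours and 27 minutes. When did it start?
Starting time: 8:01 = 481 total minutes past 12:00
Subtracting: 7 hours and 27 minutes = 447 minutes
481 - 447 = 34 minutes
= 34 minutes past 12:00 = 12:34

Final answer: 12:34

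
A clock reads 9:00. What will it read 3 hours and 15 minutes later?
Starting time: 9:00
Adding 15 minutes to 0 minutes: 0 + 15 = 15 minutes
Adding 3 hours: 9 + 3 = 12
Final time: 12:15

Final answer: 12:15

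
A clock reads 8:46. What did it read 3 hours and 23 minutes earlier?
Starting time: 8:46 = 526 total minutes past 12:00
Subtracting: 3 hours and 23 minutes = 203 minutes
526 - 203 = 323 minutes
= 5 hours and 23 minutes past 12:00 = 5:23

Final answer: 5:23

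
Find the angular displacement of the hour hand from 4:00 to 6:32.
The hour hand moves 0.5 degrees per minute.
Time elapsed: 6:32 - 4:00 = 152 minutes
Angular displacement: 152 x 0.5 = 76 degrees

Final answer: 76 degrees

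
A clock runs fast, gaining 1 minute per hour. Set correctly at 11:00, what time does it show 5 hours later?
For every 60 true minutes, the faulty clock advances 60 + 1 = 61 minutes.
True elapsed: 5 hours = 300 minutes.
Faulty clock advances: 300 x 61/60 = 305 minutes (drift: 5 minutes ahead).
Shown time: 11:00 + 305 minutes = 4:05.

Final answer: 4:05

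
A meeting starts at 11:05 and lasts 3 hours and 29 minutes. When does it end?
Starting time: 11:05
Adding 29 minutes to 5 minutes: 5 + 29 = 34 minutes
Adding 3 hours: 11 + 3 = 14 - 12 = 2
Final time: 2:34

Final answer: 2:34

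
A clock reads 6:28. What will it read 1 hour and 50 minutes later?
Starting time: 6:28
Adding 50 minutes to 28 minutes: 28 + 50 = 78 minutes = 1 hour and 18 minutes
Adding 1 hour: 6 + 1 + 1 (carry) = 8
Final time: 8:18

Final answer: 8:18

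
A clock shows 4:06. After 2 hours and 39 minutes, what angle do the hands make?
First find the time 2 hours and 39 minutes after 4:06.
Total minutes: 4 x 60 + 6 + 2 x 60 + 39 = 405.
405 mod 720 = 405 minutes = 6:45.
Now compute the angle at 6:45:
Hour hand: 6 x 30 + 45 x 0.5 = 202.5 degrees
Minute hand: 45 x 6 = 270 degrees
Difference: |202.5 - 270| = 67.5 degrees
The angle is 67.5 degrees

Final answer: 67.5 degrees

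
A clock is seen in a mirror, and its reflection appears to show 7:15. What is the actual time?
Reflection across the vertical (12-6) axis maps a hand at angle A degrees to (360 - A) degrees, which sends a reading of T minutes past 12:00 to (720 - T) minutes past 12:00.
Mirror reads 7:15 = 435 minutes past 12:00.
Actual time: (720 - 435) mod 720 = 285 minutes = 4:45.

Final answer: 4:45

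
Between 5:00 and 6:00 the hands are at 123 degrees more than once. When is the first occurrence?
At t minutes past 5:00, the hour hand is at 30 x 5 + 0.5t degrees and the minute hand is at 6t degrees.
The smaller angle between them is 123 degrees when |30H - 5.5t| = 123 or |30H - 5.5t| = 237.
With H = 5, solve 30 x 5 - 5.5t = +/- target for each target:
  t = (30 x 5 - 123) / 5.5 = 4.91
  t = (30 x 5 + 123) / 5.5 = 49.64
  t = (30 x 5 - 237) / 5.5 = -15.82 (outside (0, 60))
  t = (30 x 5 + 237) / 5.5 = 70.36 (outside (0, 60))
Valid solutions in (0, 60): {4.91, 49.64} minutes.
The first occurrence is t = 4.91 minutes.
The hands form a 123-degree angle at 4.91 minutes past 5:00.

Final answer: 4.91 minutes past 5:00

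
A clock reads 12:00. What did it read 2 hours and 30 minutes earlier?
Starting time: 12:00 = 0 total minutes past 12:00
Subtracting: 2 hours and 30 minutes = 150 minutes
0 - 150 = -150 (negative, add 12 hours = 720) = 570 minutes
= 9 hours and 30 minutes past 12:00 = 9:30

Final answer: 9:30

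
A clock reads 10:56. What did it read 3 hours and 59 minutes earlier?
Starting time: 10:56 = 656 total minutes past 12:00
Subtracting: 3 hours and 59 minutes = 239 minutes
656 - 239 = 417 minutes
= 6 hours and 57 minutes past 12:00 = 6:57

Final answer: 6:57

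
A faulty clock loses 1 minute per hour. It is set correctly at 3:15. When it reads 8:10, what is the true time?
For every 60 true minutes, the faulty clock advances 59 minutes, so 1 faulty-clock minute corresponds to 60/59 true minutes.
From 3:15 to 8:10 on the faulty dial is 295 minutes.
True elapsed: 295 x 60/59 = 300 minutes = 5 hours.
True time: 3:15 + 5 hours = 8:15.

Final answer: 8:15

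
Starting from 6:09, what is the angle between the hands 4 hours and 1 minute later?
First find the time 4 hours and 1 minute after 6:09.
Total minutes: 6 x 60 + 9 + 4 x 60 + 1 = 610.
610 mod 720 = 610 minutes = 10:10.
Now compute the angle at 10:10:
Hour hand: 10 x 30 + 10 x 0.5 = 305 degrees
Minute hand: 10 x 6 = 60 degrees
Difference: |305 - 60| = 245 degrees
Smaller angle: 360 - 245 = 115 degrees

Final answer: 115 degrees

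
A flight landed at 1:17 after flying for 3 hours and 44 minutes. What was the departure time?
Starting time: 1:17 = 77 total minutes past 12:00
Subtracting: 3 hours and 44 minutes = 224 minutes
77 - 224 = -147 (negative, add 12 hours = 720) = 573 minutes
= 9 hours and 33 minutes past 12:00 = 9:33

Final answer: 9:33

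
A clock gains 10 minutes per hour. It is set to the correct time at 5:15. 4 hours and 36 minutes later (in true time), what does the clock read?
For every 60 true minutes, the faulty clock advances 60 + 10 = 70 minutes.
True elapsed: 4 hours and 36 minutes = 276 minutes.
Faulty clock advances: 276 x 70/60 = 322 minutes (drift: 46 minutes ahead).
Shown time: 5:15 + 322 minutes = 10:37.

Final answer: 10:37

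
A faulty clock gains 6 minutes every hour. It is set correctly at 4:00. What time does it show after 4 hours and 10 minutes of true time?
For every 60 true minutes, the faulty clock advances 60 + 6 = 66 minutes.
True elapsed: 4 hours and 10 minutes = 250 minutes.
Faulty clock advances: 250 x 66/60 = 275 minutes (drift: 25 minutes ahead).
Shown time: 4:00 + 275 minutes = 8:35.

Final answer: 8:35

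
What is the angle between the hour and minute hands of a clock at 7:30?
Hour hand position: 7 x 30 + 30 x 0.5 = 225 degrees
Minute hand position: 30 x 6 = 180 degrees
Difference: |225 - 180| = 45 degrees
The angle between the hands is 45 degrees

Final answer: 45 degrees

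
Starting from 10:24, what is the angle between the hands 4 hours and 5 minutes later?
First find the time 4 hours and 5 minutes after 10:24.
Total minutes: 10 x 60 + 24 + 4 x 60 + 5 = 869.
869 mod 720 = 149 minutes = 2:29.
Now compute the angle at 2:29:
Hour hand: 2 x 30 + 29 x 0.5 = 74.5 degrees
Minute hand: 29 x 6 = 174 degrees
Difference: |74.5 - 174| = 99.5 degrees
The angle is 99.5 degrees

Final answer: 99.5 degrees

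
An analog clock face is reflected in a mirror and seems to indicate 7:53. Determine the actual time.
Reflection across the vertical (12-6) axis maps a hand at angle A degrees to (360 - A) degrees, which sends a reading of T minutes past 12:00 to (720 - T) minutes past 12:00.
Mirror reads 7:53 = 473 minutes past 12:00.
Actual time: (720 - 473) mod 720 = 247 minutes = 4:07.

Final answer: 4:07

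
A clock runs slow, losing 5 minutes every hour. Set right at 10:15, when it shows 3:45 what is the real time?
For every 60 true minutes, the faulty clock advances 55 minutes, so 1 faulty-clock minute corresponds to 60/55 true minutes.
From 10:15 to 3:45 on the faulty dial is 330 minutes.
True elapsed: 330 x 60/55 = 360 minutes = 6 hours.
True time: 10:15 + 6 hours = 4:15.

Final answer: 4:15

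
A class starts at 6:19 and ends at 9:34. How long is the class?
From 6:19 to 9:34:
(9 x 60 + 34) - (6 x 60 + 19) = 574 - 379 = 195 minutes
= 3 hours and 15 minutes

Final answer: 3 hours and 15 minutes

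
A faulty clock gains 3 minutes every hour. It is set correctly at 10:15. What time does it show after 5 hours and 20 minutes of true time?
For every 60 true minutes, the faulty clock advances 60 + 3 = 63 minutes.
True elapsed: 5 hours and 20 minutes = 320 minutes.
Faulty clock advances: 320 x 63/60 = 336 minutes (drift: 16 minutes ahead).
Shown time: 10:15 + 336 minutes = 3:51.

Final answer: 3:51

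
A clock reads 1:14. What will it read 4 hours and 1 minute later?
Starting time: 1:14
Adding 1 minute to 14 minutes: 14 + 1 = 15 minutes
Adding 4 hours: 1 + 4 = 5
Final time: 5:15

Final answer: 5:15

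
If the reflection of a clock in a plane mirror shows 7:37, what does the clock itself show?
Reflection across the vertical (12-6) axis maps a hand at angle A degrees to (360 - A) degrees, which sends a reading of T minutes past 12:00 to (720 - T) minutes past 12:00.
Mirror reads 7:37 = 457 minutes past 12:00.
Actual time: (720 - 457) mod 720 = 263 minutes = 4:23.

Final answer: 4:23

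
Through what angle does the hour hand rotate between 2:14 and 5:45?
The hour hand moves 0.5 degrees per minute.
Time elapsed: 5:45 - 2:14 = 211 minutes
Angular displacement: 211 x 0.5 = 105.5 degrees

Final answer: 105.5 degrees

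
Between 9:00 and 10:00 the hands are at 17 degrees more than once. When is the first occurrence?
At t minutes past 9:00, the hour hand is at 30 x 9 + 0.5t degrees and the minute hand is at 6t degrees.
The smaller angle between them is 17 degrees when |30H - 5.5t| = 17 or |30H - 5.5t| = 343.
With H = 9, solve 30 x 9 - 5.5t = +/- target for each target:
  t = (30 x 9 - 17) / 5.5 = 46
  t = (30 x 9 + 17) / 5.5 = 52.18
  t = (30 x 9 - 343) / 5.5 = -13.27 (outside (0, 60))
  t = (30 x 9 + 343) / 5.5 = 111.45 (outside (0, 60))
Valid solutions in (0, 60): {46, 52.18} minutes.
The first occurrence is t = 46 minutes.
The hands form a 17-degree angle at 46 minutes past 9:00.

Final answer: 46 minutes past 9:00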